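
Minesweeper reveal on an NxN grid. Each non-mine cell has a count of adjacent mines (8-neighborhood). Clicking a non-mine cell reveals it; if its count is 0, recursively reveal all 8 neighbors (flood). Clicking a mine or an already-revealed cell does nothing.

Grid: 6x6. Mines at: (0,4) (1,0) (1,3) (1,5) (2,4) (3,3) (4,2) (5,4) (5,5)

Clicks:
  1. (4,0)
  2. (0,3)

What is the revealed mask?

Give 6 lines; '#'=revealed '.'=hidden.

Answer: ...#..
......
##....
##....
##....
##....

Derivation:
Click 1 (4,0) count=0: revealed 8 new [(2,0) (2,1) (3,0) (3,1) (4,0) (4,1) (5,0) (5,1)] -> total=8
Click 2 (0,3) count=2: revealed 1 new [(0,3)] -> total=9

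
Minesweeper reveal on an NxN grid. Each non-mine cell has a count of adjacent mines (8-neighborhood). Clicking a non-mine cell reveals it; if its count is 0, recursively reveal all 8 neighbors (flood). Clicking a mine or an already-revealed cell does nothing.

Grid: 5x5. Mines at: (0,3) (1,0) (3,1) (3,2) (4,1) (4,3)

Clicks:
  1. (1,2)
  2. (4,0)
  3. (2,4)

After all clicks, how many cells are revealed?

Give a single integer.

Click 1 (1,2) count=1: revealed 1 new [(1,2)] -> total=1
Click 2 (4,0) count=2: revealed 1 new [(4,0)] -> total=2
Click 3 (2,4) count=0: revealed 6 new [(1,3) (1,4) (2,3) (2,4) (3,3) (3,4)] -> total=8

Answer: 8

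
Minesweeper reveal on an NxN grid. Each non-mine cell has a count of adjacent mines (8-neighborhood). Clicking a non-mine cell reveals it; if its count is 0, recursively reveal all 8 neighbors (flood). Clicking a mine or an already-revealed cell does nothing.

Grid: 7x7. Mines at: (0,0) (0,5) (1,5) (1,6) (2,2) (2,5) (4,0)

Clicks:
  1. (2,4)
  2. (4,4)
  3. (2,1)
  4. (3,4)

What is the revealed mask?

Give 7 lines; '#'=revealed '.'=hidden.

Answer: .......
.......
.#..#..
.######
.######
#######
#######

Derivation:
Click 1 (2,4) count=2: revealed 1 new [(2,4)] -> total=1
Click 2 (4,4) count=0: revealed 26 new [(3,1) (3,2) (3,3) (3,4) (3,5) (3,6) (4,1) (4,2) (4,3) (4,4) (4,5) (4,6) (5,0) (5,1) (5,2) (5,3) (5,4) (5,5) (5,6) (6,0) (6,1) (6,2) (6,3) (6,4) (6,5) (6,6)] -> total=27
Click 3 (2,1) count=1: revealed 1 new [(2,1)] -> total=28
Click 4 (3,4) count=1: revealed 0 new [(none)] -> total=28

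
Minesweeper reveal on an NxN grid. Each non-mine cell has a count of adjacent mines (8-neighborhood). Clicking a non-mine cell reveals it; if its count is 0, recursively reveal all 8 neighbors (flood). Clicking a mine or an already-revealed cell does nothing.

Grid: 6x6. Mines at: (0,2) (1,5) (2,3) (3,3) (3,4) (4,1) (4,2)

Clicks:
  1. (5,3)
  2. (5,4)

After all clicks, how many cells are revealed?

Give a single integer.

Click 1 (5,3) count=1: revealed 1 new [(5,3)] -> total=1
Click 2 (5,4) count=0: revealed 5 new [(4,3) (4,4) (4,5) (5,4) (5,5)] -> total=6

Answer: 6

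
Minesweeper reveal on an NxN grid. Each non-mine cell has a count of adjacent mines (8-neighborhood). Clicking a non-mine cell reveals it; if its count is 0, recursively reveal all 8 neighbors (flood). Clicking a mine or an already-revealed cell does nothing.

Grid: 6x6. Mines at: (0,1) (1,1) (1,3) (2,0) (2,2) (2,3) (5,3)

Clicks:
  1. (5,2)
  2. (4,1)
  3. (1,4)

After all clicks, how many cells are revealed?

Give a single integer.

Answer: 10

Derivation:
Click 1 (5,2) count=1: revealed 1 new [(5,2)] -> total=1
Click 2 (4,1) count=0: revealed 8 new [(3,0) (3,1) (3,2) (4,0) (4,1) (4,2) (5,0) (5,1)] -> total=9
Click 3 (1,4) count=2: revealed 1 new [(1,4)] -> total=10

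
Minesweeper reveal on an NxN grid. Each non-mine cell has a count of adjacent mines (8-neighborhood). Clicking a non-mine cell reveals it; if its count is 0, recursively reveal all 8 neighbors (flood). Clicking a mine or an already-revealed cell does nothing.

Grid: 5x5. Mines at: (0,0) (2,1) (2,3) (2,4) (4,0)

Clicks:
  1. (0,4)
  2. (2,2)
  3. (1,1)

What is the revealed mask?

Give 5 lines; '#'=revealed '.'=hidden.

Answer: .####
.####
..#..
.....
.....

Derivation:
Click 1 (0,4) count=0: revealed 8 new [(0,1) (0,2) (0,3) (0,4) (1,1) (1,2) (1,3) (1,4)] -> total=8
Click 2 (2,2) count=2: revealed 1 new [(2,2)] -> total=9
Click 3 (1,1) count=2: revealed 0 new [(none)] -> total=9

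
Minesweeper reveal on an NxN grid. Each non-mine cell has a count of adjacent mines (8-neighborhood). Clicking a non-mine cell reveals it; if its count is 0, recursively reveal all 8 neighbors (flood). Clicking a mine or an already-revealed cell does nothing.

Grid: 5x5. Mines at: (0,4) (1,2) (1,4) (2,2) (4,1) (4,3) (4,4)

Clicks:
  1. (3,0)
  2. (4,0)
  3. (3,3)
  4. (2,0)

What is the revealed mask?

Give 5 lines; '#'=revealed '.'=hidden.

Answer: ##...
##...
##...
##.#.
#....

Derivation:
Click 1 (3,0) count=1: revealed 1 new [(3,0)] -> total=1
Click 2 (4,0) count=1: revealed 1 new [(4,0)] -> total=2
Click 3 (3,3) count=3: revealed 1 new [(3,3)] -> total=3
Click 4 (2,0) count=0: revealed 7 new [(0,0) (0,1) (1,0) (1,1) (2,0) (2,1) (3,1)] -> total=10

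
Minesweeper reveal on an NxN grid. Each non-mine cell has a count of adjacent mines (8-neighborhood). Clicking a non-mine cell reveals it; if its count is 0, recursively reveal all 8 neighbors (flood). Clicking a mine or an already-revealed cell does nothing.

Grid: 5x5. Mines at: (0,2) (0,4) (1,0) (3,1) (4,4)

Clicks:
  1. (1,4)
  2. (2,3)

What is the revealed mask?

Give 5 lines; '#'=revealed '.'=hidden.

Click 1 (1,4) count=1: revealed 1 new [(1,4)] -> total=1
Click 2 (2,3) count=0: revealed 8 new [(1,2) (1,3) (2,2) (2,3) (2,4) (3,2) (3,3) (3,4)] -> total=9

Answer: .....
..###
..###
..###
.....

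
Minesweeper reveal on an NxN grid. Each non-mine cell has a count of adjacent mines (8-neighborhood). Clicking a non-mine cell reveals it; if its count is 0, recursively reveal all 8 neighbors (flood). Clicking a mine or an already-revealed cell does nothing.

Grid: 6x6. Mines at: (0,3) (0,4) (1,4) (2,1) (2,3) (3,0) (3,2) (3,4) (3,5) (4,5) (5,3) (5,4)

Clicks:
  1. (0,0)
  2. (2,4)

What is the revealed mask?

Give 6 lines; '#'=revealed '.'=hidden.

Click 1 (0,0) count=0: revealed 6 new [(0,0) (0,1) (0,2) (1,0) (1,1) (1,2)] -> total=6
Click 2 (2,4) count=4: revealed 1 new [(2,4)] -> total=7

Answer: ###...
###...
....#.
......
......
......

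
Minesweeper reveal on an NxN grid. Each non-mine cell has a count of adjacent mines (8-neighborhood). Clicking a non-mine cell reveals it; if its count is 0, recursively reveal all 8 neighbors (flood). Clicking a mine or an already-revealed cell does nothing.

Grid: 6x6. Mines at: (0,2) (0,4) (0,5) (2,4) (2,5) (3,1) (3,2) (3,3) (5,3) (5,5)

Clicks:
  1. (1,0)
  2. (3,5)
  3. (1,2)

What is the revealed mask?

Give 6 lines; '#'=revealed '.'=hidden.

Answer: ##....
###...
##....
.....#
......
......

Derivation:
Click 1 (1,0) count=0: revealed 6 new [(0,0) (0,1) (1,0) (1,1) (2,0) (2,1)] -> total=6
Click 2 (3,5) count=2: revealed 1 new [(3,5)] -> total=7
Click 3 (1,2) count=1: revealed 1 new [(1,2)] -> total=8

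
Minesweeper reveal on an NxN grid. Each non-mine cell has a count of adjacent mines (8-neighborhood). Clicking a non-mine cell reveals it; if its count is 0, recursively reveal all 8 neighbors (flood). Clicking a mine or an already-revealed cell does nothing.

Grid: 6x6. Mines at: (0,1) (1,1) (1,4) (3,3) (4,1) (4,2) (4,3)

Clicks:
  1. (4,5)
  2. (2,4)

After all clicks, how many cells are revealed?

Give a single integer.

Answer: 8

Derivation:
Click 1 (4,5) count=0: revealed 8 new [(2,4) (2,5) (3,4) (3,5) (4,4) (4,5) (5,4) (5,5)] -> total=8
Click 2 (2,4) count=2: revealed 0 new [(none)] -> total=8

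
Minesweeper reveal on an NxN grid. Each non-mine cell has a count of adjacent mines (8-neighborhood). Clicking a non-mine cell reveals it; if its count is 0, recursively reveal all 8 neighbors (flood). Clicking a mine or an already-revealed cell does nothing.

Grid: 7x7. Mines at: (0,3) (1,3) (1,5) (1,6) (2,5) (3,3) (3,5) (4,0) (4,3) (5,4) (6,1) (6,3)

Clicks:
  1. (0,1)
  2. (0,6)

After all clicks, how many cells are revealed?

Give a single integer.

Answer: 13

Derivation:
Click 1 (0,1) count=0: revealed 12 new [(0,0) (0,1) (0,2) (1,0) (1,1) (1,2) (2,0) (2,1) (2,2) (3,0) (3,1) (3,2)] -> total=12
Click 2 (0,6) count=2: revealed 1 new [(0,6)] -> total=13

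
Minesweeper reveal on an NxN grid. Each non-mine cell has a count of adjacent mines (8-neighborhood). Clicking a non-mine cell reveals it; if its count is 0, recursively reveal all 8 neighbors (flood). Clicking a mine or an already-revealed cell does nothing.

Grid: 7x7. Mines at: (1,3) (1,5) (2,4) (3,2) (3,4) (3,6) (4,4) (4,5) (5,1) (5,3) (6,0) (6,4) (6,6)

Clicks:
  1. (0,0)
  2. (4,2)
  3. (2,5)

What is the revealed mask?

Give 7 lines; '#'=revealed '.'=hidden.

Click 1 (0,0) count=0: revealed 13 new [(0,0) (0,1) (0,2) (1,0) (1,1) (1,2) (2,0) (2,1) (2,2) (3,0) (3,1) (4,0) (4,1)] -> total=13
Click 2 (4,2) count=3: revealed 1 new [(4,2)] -> total=14
Click 3 (2,5) count=4: revealed 1 new [(2,5)] -> total=15

Answer: ###....
###....
###..#.
##.....
###....
.......
.......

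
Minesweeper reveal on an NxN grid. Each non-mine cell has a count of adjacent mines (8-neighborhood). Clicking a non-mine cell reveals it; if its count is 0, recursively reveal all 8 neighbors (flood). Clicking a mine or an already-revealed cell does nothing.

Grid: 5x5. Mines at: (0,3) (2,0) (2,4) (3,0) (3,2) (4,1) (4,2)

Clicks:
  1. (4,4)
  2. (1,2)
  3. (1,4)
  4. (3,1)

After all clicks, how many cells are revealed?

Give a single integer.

Answer: 7

Derivation:
Click 1 (4,4) count=0: revealed 4 new [(3,3) (3,4) (4,3) (4,4)] -> total=4
Click 2 (1,2) count=1: revealed 1 new [(1,2)] -> total=5
Click 3 (1,4) count=2: revealed 1 new [(1,4)] -> total=6
Click 4 (3,1) count=5: revealed 1 new [(3,1)] -> total=7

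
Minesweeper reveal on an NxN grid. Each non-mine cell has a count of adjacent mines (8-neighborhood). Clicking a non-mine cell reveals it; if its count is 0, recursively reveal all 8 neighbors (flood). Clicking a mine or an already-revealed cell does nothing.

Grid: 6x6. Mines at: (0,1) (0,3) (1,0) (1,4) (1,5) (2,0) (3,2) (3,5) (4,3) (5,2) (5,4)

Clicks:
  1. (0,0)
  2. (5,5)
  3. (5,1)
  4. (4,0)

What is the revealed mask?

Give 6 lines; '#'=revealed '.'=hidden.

Click 1 (0,0) count=2: revealed 1 new [(0,0)] -> total=1
Click 2 (5,5) count=1: revealed 1 new [(5,5)] -> total=2
Click 3 (5,1) count=1: revealed 1 new [(5,1)] -> total=3
Click 4 (4,0) count=0: revealed 5 new [(3,0) (3,1) (4,0) (4,1) (5,0)] -> total=8

Answer: #.....
......
......
##....
##....
##...#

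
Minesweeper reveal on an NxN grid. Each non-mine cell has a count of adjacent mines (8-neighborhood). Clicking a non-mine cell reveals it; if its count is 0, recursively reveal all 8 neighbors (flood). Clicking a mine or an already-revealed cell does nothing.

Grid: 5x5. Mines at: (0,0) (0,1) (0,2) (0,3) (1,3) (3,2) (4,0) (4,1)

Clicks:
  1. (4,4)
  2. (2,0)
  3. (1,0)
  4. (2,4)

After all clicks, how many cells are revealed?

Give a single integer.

Click 1 (4,4) count=0: revealed 6 new [(2,3) (2,4) (3,3) (3,4) (4,3) (4,4)] -> total=6
Click 2 (2,0) count=0: revealed 6 new [(1,0) (1,1) (2,0) (2,1) (3,0) (3,1)] -> total=12
Click 3 (1,0) count=2: revealed 0 new [(none)] -> total=12
Click 4 (2,4) count=1: revealed 0 new [(none)] -> total=12

Answer: 12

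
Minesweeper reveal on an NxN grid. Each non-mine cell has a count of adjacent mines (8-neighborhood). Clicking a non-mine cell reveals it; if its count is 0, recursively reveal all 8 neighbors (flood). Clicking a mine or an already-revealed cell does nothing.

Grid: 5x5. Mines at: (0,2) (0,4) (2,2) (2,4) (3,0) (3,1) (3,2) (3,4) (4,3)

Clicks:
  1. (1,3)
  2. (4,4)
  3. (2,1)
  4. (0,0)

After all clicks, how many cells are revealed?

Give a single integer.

Click 1 (1,3) count=4: revealed 1 new [(1,3)] -> total=1
Click 2 (4,4) count=2: revealed 1 new [(4,4)] -> total=2
Click 3 (2,1) count=4: revealed 1 new [(2,1)] -> total=3
Click 4 (0,0) count=0: revealed 5 new [(0,0) (0,1) (1,0) (1,1) (2,0)] -> total=8

Answer: 8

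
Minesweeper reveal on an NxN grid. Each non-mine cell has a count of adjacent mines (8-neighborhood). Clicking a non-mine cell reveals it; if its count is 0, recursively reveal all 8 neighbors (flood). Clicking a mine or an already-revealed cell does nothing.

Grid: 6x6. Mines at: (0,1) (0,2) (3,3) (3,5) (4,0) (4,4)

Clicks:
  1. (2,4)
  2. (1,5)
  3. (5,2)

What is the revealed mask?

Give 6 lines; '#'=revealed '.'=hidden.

Click 1 (2,4) count=2: revealed 1 new [(2,4)] -> total=1
Click 2 (1,5) count=0: revealed 8 new [(0,3) (0,4) (0,5) (1,3) (1,4) (1,5) (2,3) (2,5)] -> total=9
Click 3 (5,2) count=0: revealed 6 new [(4,1) (4,2) (4,3) (5,1) (5,2) (5,3)] -> total=15

Answer: ...###
...###
...###
......
.###..
.###..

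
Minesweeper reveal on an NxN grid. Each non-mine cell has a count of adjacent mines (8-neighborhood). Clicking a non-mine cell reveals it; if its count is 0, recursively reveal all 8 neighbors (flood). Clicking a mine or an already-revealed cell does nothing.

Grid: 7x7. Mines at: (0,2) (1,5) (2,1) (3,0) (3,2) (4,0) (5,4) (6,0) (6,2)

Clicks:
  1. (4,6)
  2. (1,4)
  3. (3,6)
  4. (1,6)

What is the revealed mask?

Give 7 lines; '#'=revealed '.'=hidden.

Click 1 (4,6) count=0: revealed 16 new [(2,3) (2,4) (2,5) (2,6) (3,3) (3,4) (3,5) (3,6) (4,3) (4,4) (4,5) (4,6) (5,5) (5,6) (6,5) (6,6)] -> total=16
Click 2 (1,4) count=1: revealed 1 new [(1,4)] -> total=17
Click 3 (3,6) count=0: revealed 0 new [(none)] -> total=17
Click 4 (1,6) count=1: revealed 1 new [(1,6)] -> total=18

Answer: .......
....#.#
...####
...####
...####
.....##
.....##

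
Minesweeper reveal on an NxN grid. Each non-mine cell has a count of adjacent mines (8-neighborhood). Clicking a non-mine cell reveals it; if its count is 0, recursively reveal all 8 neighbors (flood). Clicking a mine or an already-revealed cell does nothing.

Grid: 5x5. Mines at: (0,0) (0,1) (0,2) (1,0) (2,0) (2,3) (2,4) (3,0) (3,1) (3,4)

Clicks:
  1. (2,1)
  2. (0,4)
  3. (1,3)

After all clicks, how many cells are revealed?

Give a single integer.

Click 1 (2,1) count=4: revealed 1 new [(2,1)] -> total=1
Click 2 (0,4) count=0: revealed 4 new [(0,3) (0,4) (1,3) (1,4)] -> total=5
Click 3 (1,3) count=3: revealed 0 new [(none)] -> total=5

Answer: 5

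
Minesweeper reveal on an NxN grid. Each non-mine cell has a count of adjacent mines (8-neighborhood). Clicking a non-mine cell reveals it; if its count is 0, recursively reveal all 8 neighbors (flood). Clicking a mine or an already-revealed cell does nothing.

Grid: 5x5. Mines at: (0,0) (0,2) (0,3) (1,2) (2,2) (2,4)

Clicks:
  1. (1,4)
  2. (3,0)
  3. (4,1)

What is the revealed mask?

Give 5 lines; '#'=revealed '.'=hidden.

Answer: .....
##..#
##...
#####
#####

Derivation:
Click 1 (1,4) count=2: revealed 1 new [(1,4)] -> total=1
Click 2 (3,0) count=0: revealed 14 new [(1,0) (1,1) (2,0) (2,1) (3,0) (3,1) (3,2) (3,3) (3,4) (4,0) (4,1) (4,2) (4,3) (4,4)] -> total=15
Click 3 (4,1) count=0: revealed 0 new [(none)] -> total=15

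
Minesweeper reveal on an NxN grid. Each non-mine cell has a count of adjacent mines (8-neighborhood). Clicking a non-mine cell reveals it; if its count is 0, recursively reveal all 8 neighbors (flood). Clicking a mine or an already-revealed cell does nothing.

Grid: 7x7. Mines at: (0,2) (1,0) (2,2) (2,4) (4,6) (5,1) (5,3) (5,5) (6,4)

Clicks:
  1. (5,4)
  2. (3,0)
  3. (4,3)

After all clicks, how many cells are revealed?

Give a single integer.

Answer: 8

Derivation:
Click 1 (5,4) count=3: revealed 1 new [(5,4)] -> total=1
Click 2 (3,0) count=0: revealed 6 new [(2,0) (2,1) (3,0) (3,1) (4,0) (4,1)] -> total=7
Click 3 (4,3) count=1: revealed 1 new [(4,3)] -> total=8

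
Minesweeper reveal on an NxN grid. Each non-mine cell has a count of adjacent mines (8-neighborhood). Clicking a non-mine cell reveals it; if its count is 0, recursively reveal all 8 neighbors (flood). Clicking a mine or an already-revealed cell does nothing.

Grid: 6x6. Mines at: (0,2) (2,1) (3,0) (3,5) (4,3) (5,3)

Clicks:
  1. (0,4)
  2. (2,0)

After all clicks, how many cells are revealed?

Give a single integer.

Answer: 15

Derivation:
Click 1 (0,4) count=0: revealed 14 new [(0,3) (0,4) (0,5) (1,2) (1,3) (1,4) (1,5) (2,2) (2,3) (2,4) (2,5) (3,2) (3,3) (3,4)] -> total=14
Click 2 (2,0) count=2: revealed 1 new [(2,0)] -> total=15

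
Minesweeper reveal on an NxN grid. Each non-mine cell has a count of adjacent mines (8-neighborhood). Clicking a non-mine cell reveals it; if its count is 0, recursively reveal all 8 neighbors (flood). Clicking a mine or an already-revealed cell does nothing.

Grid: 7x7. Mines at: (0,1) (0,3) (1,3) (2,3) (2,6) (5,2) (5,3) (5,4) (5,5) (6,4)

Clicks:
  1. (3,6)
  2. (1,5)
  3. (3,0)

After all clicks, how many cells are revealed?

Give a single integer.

Answer: 18

Derivation:
Click 1 (3,6) count=1: revealed 1 new [(3,6)] -> total=1
Click 2 (1,5) count=1: revealed 1 new [(1,5)] -> total=2
Click 3 (3,0) count=0: revealed 16 new [(1,0) (1,1) (1,2) (2,0) (2,1) (2,2) (3,0) (3,1) (3,2) (4,0) (4,1) (4,2) (5,0) (5,1) (6,0) (6,1)] -> total=18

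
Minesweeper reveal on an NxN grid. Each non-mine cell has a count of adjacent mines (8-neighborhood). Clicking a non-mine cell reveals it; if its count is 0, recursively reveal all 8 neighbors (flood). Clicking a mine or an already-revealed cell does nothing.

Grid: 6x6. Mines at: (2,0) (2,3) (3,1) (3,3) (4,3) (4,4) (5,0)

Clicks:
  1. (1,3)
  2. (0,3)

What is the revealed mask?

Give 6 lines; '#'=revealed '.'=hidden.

Click 1 (1,3) count=1: revealed 1 new [(1,3)] -> total=1
Click 2 (0,3) count=0: revealed 15 new [(0,0) (0,1) (0,2) (0,3) (0,4) (0,5) (1,0) (1,1) (1,2) (1,4) (1,5) (2,4) (2,5) (3,4) (3,5)] -> total=16

Answer: ######
######
....##
....##
......
......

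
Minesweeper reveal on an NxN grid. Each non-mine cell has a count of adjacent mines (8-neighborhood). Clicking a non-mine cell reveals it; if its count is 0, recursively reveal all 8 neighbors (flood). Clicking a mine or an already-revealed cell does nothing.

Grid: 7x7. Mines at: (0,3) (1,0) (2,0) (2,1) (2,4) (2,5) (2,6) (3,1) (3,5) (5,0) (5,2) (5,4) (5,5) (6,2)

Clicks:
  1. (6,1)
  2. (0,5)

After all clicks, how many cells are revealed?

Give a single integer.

Click 1 (6,1) count=3: revealed 1 new [(6,1)] -> total=1
Click 2 (0,5) count=0: revealed 6 new [(0,4) (0,5) (0,6) (1,4) (1,5) (1,6)] -> total=7

Answer: 7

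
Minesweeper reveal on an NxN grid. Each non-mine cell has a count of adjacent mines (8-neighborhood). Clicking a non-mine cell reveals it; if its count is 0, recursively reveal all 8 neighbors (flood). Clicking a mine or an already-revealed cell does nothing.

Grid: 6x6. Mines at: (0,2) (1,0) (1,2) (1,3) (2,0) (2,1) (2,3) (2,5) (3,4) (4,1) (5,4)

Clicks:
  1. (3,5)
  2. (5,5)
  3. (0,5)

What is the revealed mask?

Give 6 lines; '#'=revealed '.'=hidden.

Click 1 (3,5) count=2: revealed 1 new [(3,5)] -> total=1
Click 2 (5,5) count=1: revealed 1 new [(5,5)] -> total=2
Click 3 (0,5) count=0: revealed 4 new [(0,4) (0,5) (1,4) (1,5)] -> total=6

Answer: ....##
....##
......
.....#
......
.....#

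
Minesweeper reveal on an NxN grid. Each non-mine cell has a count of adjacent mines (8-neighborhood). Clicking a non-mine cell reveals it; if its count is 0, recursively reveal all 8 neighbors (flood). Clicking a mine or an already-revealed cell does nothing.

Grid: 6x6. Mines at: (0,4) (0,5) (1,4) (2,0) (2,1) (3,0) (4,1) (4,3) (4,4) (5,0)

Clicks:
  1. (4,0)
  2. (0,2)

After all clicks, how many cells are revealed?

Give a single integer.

Answer: 9

Derivation:
Click 1 (4,0) count=3: revealed 1 new [(4,0)] -> total=1
Click 2 (0,2) count=0: revealed 8 new [(0,0) (0,1) (0,2) (0,3) (1,0) (1,1) (1,2) (1,3)] -> total=9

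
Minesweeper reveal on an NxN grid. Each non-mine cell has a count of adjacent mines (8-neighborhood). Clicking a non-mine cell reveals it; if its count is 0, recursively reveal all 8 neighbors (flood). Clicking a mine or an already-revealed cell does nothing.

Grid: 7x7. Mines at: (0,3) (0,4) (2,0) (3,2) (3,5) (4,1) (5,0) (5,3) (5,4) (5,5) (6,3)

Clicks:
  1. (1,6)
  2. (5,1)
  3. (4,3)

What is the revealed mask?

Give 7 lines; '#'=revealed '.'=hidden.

Answer: .....##
.....##
.....##
.......
...#...
.#.....
.......

Derivation:
Click 1 (1,6) count=0: revealed 6 new [(0,5) (0,6) (1,5) (1,6) (2,5) (2,6)] -> total=6
Click 2 (5,1) count=2: revealed 1 new [(5,1)] -> total=7
Click 3 (4,3) count=3: revealed 1 new [(4,3)] -> total=8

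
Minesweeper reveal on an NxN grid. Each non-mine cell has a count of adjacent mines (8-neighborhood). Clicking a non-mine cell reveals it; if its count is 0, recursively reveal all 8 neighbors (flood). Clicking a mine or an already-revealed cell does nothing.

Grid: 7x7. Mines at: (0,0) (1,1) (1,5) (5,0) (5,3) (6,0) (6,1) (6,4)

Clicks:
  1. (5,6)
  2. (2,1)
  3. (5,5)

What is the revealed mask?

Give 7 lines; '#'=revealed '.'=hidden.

Click 1 (5,6) count=0: revealed 32 new [(0,2) (0,3) (0,4) (1,2) (1,3) (1,4) (2,0) (2,1) (2,2) (2,3) (2,4) (2,5) (2,6) (3,0) (3,1) (3,2) (3,3) (3,4) (3,5) (3,6) (4,0) (4,1) (4,2) (4,3) (4,4) (4,5) (4,6) (5,4) (5,5) (5,6) (6,5) (6,6)] -> total=32
Click 2 (2,1) count=1: revealed 0 new [(none)] -> total=32
Click 3 (5,5) count=1: revealed 0 new [(none)] -> total=32

Answer: ..###..
..###..
#######
#######
#######
....###
.....##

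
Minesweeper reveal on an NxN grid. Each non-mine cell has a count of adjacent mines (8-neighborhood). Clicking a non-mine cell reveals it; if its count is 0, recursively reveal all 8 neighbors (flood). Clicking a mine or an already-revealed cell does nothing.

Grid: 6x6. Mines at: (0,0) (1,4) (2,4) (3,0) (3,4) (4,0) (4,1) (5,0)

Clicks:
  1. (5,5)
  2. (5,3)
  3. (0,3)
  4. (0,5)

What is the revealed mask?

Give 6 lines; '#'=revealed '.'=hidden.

Click 1 (5,5) count=0: revealed 8 new [(4,2) (4,3) (4,4) (4,5) (5,2) (5,3) (5,4) (5,5)] -> total=8
Click 2 (5,3) count=0: revealed 0 new [(none)] -> total=8
Click 3 (0,3) count=1: revealed 1 new [(0,3)] -> total=9
Click 4 (0,5) count=1: revealed 1 new [(0,5)] -> total=10

Answer: ...#.#
......
......
......
..####
..####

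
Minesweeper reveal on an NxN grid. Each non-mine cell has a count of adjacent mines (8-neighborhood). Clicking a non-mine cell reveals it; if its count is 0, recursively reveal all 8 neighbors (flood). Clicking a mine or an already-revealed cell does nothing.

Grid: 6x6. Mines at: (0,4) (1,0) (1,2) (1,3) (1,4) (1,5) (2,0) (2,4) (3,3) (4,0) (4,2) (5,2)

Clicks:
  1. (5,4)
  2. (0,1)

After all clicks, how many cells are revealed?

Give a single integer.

Answer: 9

Derivation:
Click 1 (5,4) count=0: revealed 8 new [(3,4) (3,5) (4,3) (4,4) (4,5) (5,3) (5,4) (5,5)] -> total=8
Click 2 (0,1) count=2: revealed 1 new [(0,1)] -> total=9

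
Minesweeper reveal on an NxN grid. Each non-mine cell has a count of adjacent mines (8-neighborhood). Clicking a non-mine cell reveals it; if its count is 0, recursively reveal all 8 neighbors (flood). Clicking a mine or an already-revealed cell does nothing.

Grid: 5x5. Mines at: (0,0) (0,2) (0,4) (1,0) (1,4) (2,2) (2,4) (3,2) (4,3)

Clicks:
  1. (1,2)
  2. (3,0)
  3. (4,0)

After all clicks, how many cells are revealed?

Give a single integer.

Answer: 7

Derivation:
Click 1 (1,2) count=2: revealed 1 new [(1,2)] -> total=1
Click 2 (3,0) count=0: revealed 6 new [(2,0) (2,1) (3,0) (3,1) (4,0) (4,1)] -> total=7
Click 3 (4,0) count=0: revealed 0 new [(none)] -> total=7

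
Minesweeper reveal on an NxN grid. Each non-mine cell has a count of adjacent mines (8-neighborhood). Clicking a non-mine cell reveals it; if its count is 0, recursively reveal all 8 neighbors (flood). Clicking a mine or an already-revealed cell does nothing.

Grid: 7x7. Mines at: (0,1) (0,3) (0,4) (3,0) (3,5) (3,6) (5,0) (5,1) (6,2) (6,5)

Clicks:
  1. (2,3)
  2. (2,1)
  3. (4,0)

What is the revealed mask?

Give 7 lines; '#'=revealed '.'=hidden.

Answer: .......
.####..
.####..
.####..
#####..
..###..
.......

Derivation:
Click 1 (2,3) count=0: revealed 19 new [(1,1) (1,2) (1,3) (1,4) (2,1) (2,2) (2,3) (2,4) (3,1) (3,2) (3,3) (3,4) (4,1) (4,2) (4,3) (4,4) (5,2) (5,3) (5,4)] -> total=19
Click 2 (2,1) count=1: revealed 0 new [(none)] -> total=19
Click 3 (4,0) count=3: revealed 1 new [(4,0)] -> total=20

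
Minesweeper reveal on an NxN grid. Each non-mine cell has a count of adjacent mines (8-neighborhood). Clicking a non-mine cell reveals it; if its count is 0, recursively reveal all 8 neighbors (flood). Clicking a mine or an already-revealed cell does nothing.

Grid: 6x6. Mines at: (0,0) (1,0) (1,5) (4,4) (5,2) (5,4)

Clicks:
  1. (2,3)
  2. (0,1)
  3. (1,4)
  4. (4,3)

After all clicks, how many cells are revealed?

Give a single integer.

Click 1 (2,3) count=0: revealed 24 new [(0,1) (0,2) (0,3) (0,4) (1,1) (1,2) (1,3) (1,4) (2,0) (2,1) (2,2) (2,3) (2,4) (3,0) (3,1) (3,2) (3,3) (3,4) (4,0) (4,1) (4,2) (4,3) (5,0) (5,1)] -> total=24
Click 2 (0,1) count=2: revealed 0 new [(none)] -> total=24
Click 3 (1,4) count=1: revealed 0 new [(none)] -> total=24
Click 4 (4,3) count=3: revealed 0 new [(none)] -> total=24

Answer: 24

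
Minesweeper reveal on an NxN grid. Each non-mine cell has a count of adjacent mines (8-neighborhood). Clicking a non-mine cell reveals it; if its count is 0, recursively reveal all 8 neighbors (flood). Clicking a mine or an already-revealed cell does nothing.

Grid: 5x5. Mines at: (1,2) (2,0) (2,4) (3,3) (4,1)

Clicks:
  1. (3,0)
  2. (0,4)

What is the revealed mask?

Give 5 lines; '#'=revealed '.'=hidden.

Answer: ...##
...##
.....
#....
.....

Derivation:
Click 1 (3,0) count=2: revealed 1 new [(3,0)] -> total=1
Click 2 (0,4) count=0: revealed 4 new [(0,3) (0,4) (1,3) (1,4)] -> total=5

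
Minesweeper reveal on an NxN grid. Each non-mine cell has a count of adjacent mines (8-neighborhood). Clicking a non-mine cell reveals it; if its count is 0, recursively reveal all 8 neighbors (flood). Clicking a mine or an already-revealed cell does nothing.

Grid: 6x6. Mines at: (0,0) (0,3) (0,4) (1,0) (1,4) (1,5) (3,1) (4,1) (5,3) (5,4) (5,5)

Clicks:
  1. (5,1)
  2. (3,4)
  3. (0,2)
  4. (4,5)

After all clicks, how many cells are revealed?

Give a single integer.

Answer: 14

Derivation:
Click 1 (5,1) count=1: revealed 1 new [(5,1)] -> total=1
Click 2 (3,4) count=0: revealed 12 new [(2,2) (2,3) (2,4) (2,5) (3,2) (3,3) (3,4) (3,5) (4,2) (4,3) (4,4) (4,5)] -> total=13
Click 3 (0,2) count=1: revealed 1 new [(0,2)] -> total=14
Click 4 (4,5) count=2: revealed 0 new [(none)] -> total=14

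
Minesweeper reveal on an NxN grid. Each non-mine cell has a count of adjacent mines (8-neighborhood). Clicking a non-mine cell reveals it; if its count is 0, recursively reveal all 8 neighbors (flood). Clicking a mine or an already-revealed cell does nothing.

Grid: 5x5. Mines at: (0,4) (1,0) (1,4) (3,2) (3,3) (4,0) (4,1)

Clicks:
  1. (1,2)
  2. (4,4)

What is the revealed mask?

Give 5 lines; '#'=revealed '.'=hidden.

Click 1 (1,2) count=0: revealed 9 new [(0,1) (0,2) (0,3) (1,1) (1,2) (1,3) (2,1) (2,2) (2,3)] -> total=9
Click 2 (4,4) count=1: revealed 1 new [(4,4)] -> total=10

Answer: .###.
.###.
.###.
.....
....#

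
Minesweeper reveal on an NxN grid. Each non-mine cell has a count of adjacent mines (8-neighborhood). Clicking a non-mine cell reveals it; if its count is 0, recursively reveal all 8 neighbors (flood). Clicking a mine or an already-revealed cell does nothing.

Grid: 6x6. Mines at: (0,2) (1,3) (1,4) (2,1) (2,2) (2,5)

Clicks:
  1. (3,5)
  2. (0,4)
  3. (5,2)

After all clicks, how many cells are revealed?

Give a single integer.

Answer: 19

Derivation:
Click 1 (3,5) count=1: revealed 1 new [(3,5)] -> total=1
Click 2 (0,4) count=2: revealed 1 new [(0,4)] -> total=2
Click 3 (5,2) count=0: revealed 17 new [(3,0) (3,1) (3,2) (3,3) (3,4) (4,0) (4,1) (4,2) (4,3) (4,4) (4,5) (5,0) (5,1) (5,2) (5,3) (5,4) (5,5)] -> total=19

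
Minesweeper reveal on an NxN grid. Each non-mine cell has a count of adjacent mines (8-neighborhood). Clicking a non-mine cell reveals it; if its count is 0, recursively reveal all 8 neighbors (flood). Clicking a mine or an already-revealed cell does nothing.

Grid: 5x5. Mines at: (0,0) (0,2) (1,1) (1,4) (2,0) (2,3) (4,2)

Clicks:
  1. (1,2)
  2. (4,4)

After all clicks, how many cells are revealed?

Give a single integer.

Click 1 (1,2) count=3: revealed 1 new [(1,2)] -> total=1
Click 2 (4,4) count=0: revealed 4 new [(3,3) (3,4) (4,3) (4,4)] -> total=5

Answer: 5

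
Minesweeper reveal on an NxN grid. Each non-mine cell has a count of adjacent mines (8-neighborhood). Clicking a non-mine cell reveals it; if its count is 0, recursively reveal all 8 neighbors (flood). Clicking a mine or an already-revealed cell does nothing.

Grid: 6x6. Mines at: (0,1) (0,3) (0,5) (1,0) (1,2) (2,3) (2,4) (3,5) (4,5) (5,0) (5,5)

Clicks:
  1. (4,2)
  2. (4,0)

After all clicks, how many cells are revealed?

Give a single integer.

Answer: 17

Derivation:
Click 1 (4,2) count=0: revealed 17 new [(2,0) (2,1) (2,2) (3,0) (3,1) (3,2) (3,3) (3,4) (4,0) (4,1) (4,2) (4,3) (4,4) (5,1) (5,2) (5,3) (5,4)] -> total=17
Click 2 (4,0) count=1: revealed 0 new [(none)] -> total=17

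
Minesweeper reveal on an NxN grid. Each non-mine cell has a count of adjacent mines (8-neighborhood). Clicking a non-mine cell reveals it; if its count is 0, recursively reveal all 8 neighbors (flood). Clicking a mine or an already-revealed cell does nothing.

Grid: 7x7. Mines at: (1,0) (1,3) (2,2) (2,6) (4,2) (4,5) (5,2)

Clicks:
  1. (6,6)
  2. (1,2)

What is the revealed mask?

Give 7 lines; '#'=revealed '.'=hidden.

Click 1 (6,6) count=0: revealed 8 new [(5,3) (5,4) (5,5) (5,6) (6,3) (6,4) (6,5) (6,6)] -> total=8
Click 2 (1,2) count=2: revealed 1 new [(1,2)] -> total=9

Answer: .......
..#....
.......
.......
.......
...####
...####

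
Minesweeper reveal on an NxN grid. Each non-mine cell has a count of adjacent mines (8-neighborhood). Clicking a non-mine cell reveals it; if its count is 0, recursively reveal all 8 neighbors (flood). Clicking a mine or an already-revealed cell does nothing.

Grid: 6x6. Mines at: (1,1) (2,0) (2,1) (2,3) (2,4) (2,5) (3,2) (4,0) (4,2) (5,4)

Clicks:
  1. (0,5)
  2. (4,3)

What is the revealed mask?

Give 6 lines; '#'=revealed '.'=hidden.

Click 1 (0,5) count=0: revealed 8 new [(0,2) (0,3) (0,4) (0,5) (1,2) (1,3) (1,4) (1,5)] -> total=8
Click 2 (4,3) count=3: revealed 1 new [(4,3)] -> total=9

Answer: ..####
..####
......
......
...#..
......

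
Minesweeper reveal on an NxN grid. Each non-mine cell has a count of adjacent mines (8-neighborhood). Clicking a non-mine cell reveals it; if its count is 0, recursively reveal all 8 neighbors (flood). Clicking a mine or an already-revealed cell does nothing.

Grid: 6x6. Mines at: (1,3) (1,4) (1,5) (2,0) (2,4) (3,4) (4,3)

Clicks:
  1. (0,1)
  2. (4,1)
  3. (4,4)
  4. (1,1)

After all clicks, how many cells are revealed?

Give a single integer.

Answer: 16

Derivation:
Click 1 (0,1) count=0: revealed 6 new [(0,0) (0,1) (0,2) (1,0) (1,1) (1,2)] -> total=6
Click 2 (4,1) count=0: revealed 9 new [(3,0) (3,1) (3,2) (4,0) (4,1) (4,2) (5,0) (5,1) (5,2)] -> total=15
Click 3 (4,4) count=2: revealed 1 new [(4,4)] -> total=16
Click 4 (1,1) count=1: revealed 0 new [(none)] -> total=16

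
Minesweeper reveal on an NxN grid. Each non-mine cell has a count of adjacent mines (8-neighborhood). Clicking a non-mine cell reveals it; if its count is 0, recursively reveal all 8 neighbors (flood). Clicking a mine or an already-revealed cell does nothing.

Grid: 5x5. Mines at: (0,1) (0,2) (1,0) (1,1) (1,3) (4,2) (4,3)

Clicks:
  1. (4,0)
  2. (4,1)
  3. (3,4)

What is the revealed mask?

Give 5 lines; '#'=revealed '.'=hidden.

Answer: .....
.....
##...
##..#
##...

Derivation:
Click 1 (4,0) count=0: revealed 6 new [(2,0) (2,1) (3,0) (3,1) (4,0) (4,1)] -> total=6
Click 2 (4,1) count=1: revealed 0 new [(none)] -> total=6
Click 3 (3,4) count=1: revealed 1 new [(3,4)] -> total=7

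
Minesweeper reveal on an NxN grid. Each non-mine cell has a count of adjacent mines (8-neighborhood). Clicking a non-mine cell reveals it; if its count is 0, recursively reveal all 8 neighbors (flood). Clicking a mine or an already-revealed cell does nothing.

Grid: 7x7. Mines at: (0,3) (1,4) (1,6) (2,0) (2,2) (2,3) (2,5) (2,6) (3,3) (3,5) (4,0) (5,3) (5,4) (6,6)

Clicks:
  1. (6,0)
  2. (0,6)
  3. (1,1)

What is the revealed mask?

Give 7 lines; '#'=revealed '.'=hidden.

Click 1 (6,0) count=0: revealed 6 new [(5,0) (5,1) (5,2) (6,0) (6,1) (6,2)] -> total=6
Click 2 (0,6) count=1: revealed 1 new [(0,6)] -> total=7
Click 3 (1,1) count=2: revealed 1 new [(1,1)] -> total=8

Answer: ......#
.#.....
.......
.......
.......
###....
###....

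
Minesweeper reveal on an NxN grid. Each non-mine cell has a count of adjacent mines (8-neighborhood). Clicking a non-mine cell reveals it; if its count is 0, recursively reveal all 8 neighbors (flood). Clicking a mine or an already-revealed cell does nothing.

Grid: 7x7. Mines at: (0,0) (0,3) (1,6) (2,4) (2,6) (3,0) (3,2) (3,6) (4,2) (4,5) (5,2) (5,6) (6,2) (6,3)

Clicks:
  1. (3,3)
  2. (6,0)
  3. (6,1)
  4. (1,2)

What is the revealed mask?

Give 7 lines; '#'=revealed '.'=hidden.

Click 1 (3,3) count=3: revealed 1 new [(3,3)] -> total=1
Click 2 (6,0) count=0: revealed 6 new [(4,0) (4,1) (5,0) (5,1) (6,0) (6,1)] -> total=7
Click 3 (6,1) count=2: revealed 0 new [(none)] -> total=7
Click 4 (1,2) count=1: revealed 1 new [(1,2)] -> total=8

Answer: .......
..#....
.......
...#...
##.....
##.....
##.....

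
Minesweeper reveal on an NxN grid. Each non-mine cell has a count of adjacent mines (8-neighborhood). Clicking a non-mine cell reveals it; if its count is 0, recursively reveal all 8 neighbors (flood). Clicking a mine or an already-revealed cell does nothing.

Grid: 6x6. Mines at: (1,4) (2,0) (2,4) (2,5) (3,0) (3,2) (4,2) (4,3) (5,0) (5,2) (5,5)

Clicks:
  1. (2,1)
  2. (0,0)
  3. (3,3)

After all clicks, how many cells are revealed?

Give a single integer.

Click 1 (2,1) count=3: revealed 1 new [(2,1)] -> total=1
Click 2 (0,0) count=0: revealed 10 new [(0,0) (0,1) (0,2) (0,3) (1,0) (1,1) (1,2) (1,3) (2,2) (2,3)] -> total=11
Click 3 (3,3) count=4: revealed 1 new [(3,3)] -> total=12

Answer: 12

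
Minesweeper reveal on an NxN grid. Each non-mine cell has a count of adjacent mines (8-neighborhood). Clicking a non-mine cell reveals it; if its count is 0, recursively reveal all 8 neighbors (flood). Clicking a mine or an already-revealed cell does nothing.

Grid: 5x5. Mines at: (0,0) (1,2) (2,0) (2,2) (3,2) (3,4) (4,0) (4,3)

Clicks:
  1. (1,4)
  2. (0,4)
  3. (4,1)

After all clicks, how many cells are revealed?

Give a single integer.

Click 1 (1,4) count=0: revealed 6 new [(0,3) (0,4) (1,3) (1,4) (2,3) (2,4)] -> total=6
Click 2 (0,4) count=0: revealed 0 new [(none)] -> total=6
Click 3 (4,1) count=2: revealed 1 new [(4,1)] -> total=7

Answer: 7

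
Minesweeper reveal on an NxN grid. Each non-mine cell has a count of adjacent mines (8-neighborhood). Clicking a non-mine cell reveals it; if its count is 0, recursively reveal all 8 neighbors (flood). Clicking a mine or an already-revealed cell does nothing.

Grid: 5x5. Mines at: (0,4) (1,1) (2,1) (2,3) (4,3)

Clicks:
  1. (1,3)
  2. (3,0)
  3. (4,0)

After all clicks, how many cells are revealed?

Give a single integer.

Answer: 7

Derivation:
Click 1 (1,3) count=2: revealed 1 new [(1,3)] -> total=1
Click 2 (3,0) count=1: revealed 1 new [(3,0)] -> total=2
Click 3 (4,0) count=0: revealed 5 new [(3,1) (3,2) (4,0) (4,1) (4,2)] -> total=7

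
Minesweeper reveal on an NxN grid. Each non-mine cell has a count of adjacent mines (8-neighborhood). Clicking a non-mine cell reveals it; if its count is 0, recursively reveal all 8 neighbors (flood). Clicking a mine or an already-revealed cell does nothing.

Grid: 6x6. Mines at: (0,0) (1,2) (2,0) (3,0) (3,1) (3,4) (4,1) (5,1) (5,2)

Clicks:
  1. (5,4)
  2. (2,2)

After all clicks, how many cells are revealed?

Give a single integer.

Answer: 7

Derivation:
Click 1 (5,4) count=0: revealed 6 new [(4,3) (4,4) (4,5) (5,3) (5,4) (5,5)] -> total=6
Click 2 (2,2) count=2: revealed 1 new [(2,2)] -> total=7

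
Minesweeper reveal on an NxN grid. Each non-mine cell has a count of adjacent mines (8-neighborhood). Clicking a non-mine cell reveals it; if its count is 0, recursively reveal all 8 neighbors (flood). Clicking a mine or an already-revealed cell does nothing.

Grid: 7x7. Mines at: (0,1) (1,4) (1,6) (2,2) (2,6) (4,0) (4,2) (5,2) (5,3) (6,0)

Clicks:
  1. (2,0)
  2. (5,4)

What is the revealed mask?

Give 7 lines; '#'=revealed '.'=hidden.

Answer: .......
##.....
##.....
##.....
.......
....#..
.......

Derivation:
Click 1 (2,0) count=0: revealed 6 new [(1,0) (1,1) (2,0) (2,1) (3,0) (3,1)] -> total=6
Click 2 (5,4) count=1: revealed 1 new [(5,4)] -> total=7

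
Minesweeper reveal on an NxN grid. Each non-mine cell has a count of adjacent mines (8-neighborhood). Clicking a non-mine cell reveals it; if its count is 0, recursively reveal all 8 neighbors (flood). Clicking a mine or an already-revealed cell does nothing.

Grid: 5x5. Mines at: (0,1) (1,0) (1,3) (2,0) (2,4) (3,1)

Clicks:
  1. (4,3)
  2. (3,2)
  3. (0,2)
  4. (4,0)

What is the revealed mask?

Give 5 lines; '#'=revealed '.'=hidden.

Answer: ..#..
.....
.....
..###
#.###

Derivation:
Click 1 (4,3) count=0: revealed 6 new [(3,2) (3,3) (3,4) (4,2) (4,3) (4,4)] -> total=6
Click 2 (3,2) count=1: revealed 0 new [(none)] -> total=6
Click 3 (0,2) count=2: revealed 1 new [(0,2)] -> total=7
Click 4 (4,0) count=1: revealed 1 new [(4,0)] -> total=8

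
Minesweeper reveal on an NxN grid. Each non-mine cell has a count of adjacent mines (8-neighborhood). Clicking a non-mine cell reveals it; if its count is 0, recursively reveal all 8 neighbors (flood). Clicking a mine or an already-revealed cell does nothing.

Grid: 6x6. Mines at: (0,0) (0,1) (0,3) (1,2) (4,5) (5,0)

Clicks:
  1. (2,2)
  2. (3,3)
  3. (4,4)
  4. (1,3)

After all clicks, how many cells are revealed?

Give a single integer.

Answer: 28

Derivation:
Click 1 (2,2) count=1: revealed 1 new [(2,2)] -> total=1
Click 2 (3,3) count=0: revealed 27 new [(0,4) (0,5) (1,0) (1,1) (1,3) (1,4) (1,5) (2,0) (2,1) (2,3) (2,4) (2,5) (3,0) (3,1) (3,2) (3,3) (3,4) (3,5) (4,0) (4,1) (4,2) (4,3) (4,4) (5,1) (5,2) (5,3) (5,4)] -> total=28
Click 3 (4,4) count=1: revealed 0 new [(none)] -> total=28
Click 4 (1,3) count=2: revealed 0 new [(none)] -> total=28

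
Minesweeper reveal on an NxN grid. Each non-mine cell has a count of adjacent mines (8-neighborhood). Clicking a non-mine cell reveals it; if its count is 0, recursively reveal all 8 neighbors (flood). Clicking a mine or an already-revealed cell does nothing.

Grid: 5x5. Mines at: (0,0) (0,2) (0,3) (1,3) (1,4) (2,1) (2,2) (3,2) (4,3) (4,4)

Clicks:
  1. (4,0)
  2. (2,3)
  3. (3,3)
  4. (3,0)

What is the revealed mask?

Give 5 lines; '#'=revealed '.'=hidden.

Answer: .....
.....
...#.
##.#.
##...

Derivation:
Click 1 (4,0) count=0: revealed 4 new [(3,0) (3,1) (4,0) (4,1)] -> total=4
Click 2 (2,3) count=4: revealed 1 new [(2,3)] -> total=5
Click 3 (3,3) count=4: revealed 1 new [(3,3)] -> total=6
Click 4 (3,0) count=1: revealed 0 new [(none)] -> total=6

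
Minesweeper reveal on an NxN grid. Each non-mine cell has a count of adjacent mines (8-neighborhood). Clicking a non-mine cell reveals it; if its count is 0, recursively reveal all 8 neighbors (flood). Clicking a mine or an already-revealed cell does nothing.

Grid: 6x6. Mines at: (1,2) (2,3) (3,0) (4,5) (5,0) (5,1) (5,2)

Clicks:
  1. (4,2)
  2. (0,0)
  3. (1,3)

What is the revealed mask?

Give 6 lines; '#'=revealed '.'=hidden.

Click 1 (4,2) count=2: revealed 1 new [(4,2)] -> total=1
Click 2 (0,0) count=0: revealed 6 new [(0,0) (0,1) (1,0) (1,1) (2,0) (2,1)] -> total=7
Click 3 (1,3) count=2: revealed 1 new [(1,3)] -> total=8

Answer: ##....
##.#..
##....
......
..#...
......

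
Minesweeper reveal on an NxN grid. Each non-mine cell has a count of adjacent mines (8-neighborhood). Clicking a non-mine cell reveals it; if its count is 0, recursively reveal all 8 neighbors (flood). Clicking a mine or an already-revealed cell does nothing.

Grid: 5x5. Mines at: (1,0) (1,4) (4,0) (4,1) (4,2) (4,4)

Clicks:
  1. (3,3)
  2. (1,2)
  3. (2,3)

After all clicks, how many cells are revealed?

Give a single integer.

Answer: 12

Derivation:
Click 1 (3,3) count=2: revealed 1 new [(3,3)] -> total=1
Click 2 (1,2) count=0: revealed 11 new [(0,1) (0,2) (0,3) (1,1) (1,2) (1,3) (2,1) (2,2) (2,3) (3,1) (3,2)] -> total=12
Click 3 (2,3) count=1: revealed 0 new [(none)] -> total=12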